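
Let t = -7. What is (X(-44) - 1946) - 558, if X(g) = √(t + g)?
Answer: -2504 + I*√51 ≈ -2504.0 + 7.1414*I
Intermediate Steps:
X(g) = √(-7 + g)
(X(-44) - 1946) - 558 = (√(-7 - 44) - 1946) - 558 = (√(-51) - 1946) - 558 = (I*√51 - 1946) - 558 = (-1946 + I*√51) - 558 = -2504 + I*√51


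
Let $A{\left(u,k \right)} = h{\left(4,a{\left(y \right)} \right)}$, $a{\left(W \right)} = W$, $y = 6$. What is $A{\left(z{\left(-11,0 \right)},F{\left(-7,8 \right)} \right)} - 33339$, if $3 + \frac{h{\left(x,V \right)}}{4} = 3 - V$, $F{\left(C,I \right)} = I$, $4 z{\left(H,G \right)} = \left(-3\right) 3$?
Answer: $-33363$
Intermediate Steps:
$z{\left(H,G \right)} = - \frac{9}{4}$ ($z{\left(H,G \right)} = \frac{\left(-3\right) 3}{4} = \frac{1}{4} \left(-9\right) = - \frac{9}{4}$)
$h{\left(x,V \right)} = - 4 V$ ($h{\left(x,V \right)} = -12 + 4 \left(3 - V\right) = -12 - \left(-12 + 4 V\right) = - 4 V$)
$A{\left(u,k \right)} = -24$ ($A{\left(u,k \right)} = \left(-4\right) 6 = -24$)
$A{\left(z{\left(-11,0 \right)},F{\left(-7,8 \right)} \right)} - 33339 = -24 - 33339 = -33363$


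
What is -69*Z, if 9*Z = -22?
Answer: 506/3 ≈ 168.67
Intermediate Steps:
Z = -22/9 (Z = (⅑)*(-22) = -22/9 ≈ -2.4444)
-69*Z = -69*(-22/9) = 506/3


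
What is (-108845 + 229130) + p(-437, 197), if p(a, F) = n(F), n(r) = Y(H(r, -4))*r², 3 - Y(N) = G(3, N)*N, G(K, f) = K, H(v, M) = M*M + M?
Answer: -1160412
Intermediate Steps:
H(v, M) = M + M² (H(v, M) = M² + M = M + M²)
Y(N) = 3 - 3*N
n(r) = -33*r² (n(r) = (3 - (-12)*(1 - 4))*r² = (3 - (-12)*(-3))*r² = (3 - 3*12)*r² = (3 - 36)*r² = -33*r²)
p(a, F) = -33*F²
(-108845 + 229130) + p(-437, 197) = (-108845 + 229130) - 33*197² = 120285 - 33*38809 = 120285 - 1280697 = -1160412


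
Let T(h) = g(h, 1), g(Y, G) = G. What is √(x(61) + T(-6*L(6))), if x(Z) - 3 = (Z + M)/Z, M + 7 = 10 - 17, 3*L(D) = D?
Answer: √17751/61 ≈ 2.1841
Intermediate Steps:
L(D) = D/3
M = -14 (M = -7 + (10 - 17) = -7 - 7 = -14)
T(h) = 1
x(Z) = 3 + (-14 + Z)/Z (x(Z) = 3 + (Z - 14)/Z = 3 + (-14 + Z)/Z)
√(x(61) + T(-6*L(6))) = √((4 - 14/61) + 1) = √(230/61 + 1) = √(291/61) = √17751/61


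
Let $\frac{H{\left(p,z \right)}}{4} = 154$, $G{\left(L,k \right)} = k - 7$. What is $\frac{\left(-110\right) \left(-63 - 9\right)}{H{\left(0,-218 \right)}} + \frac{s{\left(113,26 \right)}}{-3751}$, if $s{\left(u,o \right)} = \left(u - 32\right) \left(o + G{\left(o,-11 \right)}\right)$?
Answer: $\frac{333054}{26257} \approx 12.684$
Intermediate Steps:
$G{\left(L,k \right)} = -7 + k$
$H{\left(p,z \right)} = 616$ ($H{\left(p,z \right)} = 4 \cdot 154 = 616$)
$s{\left(u,o \right)} = \left(-32 + u\right) \left(-18 + o\right)$ ($s{\left(u,o \right)} = \left(u - 32\right) \left(o - 18\right) = \left(-32 + u\right) \left(o - 18\right) = \left(-32 + u\right) \left(-18 + o\right)$)
$\frac{\left(-110\right) \left(-63 - 9\right)}{H{\left(0,-218 \right)}} + \frac{s{\left(113,26 \right)}}{-3751} = \frac{\left(-110\right) \left(-63 - 9\right)}{616} + \frac{576 - 832 - 2034 + 26 \cdot 113}{-3751} = \left(-110\right) \left(-72\right) \frac{1}{616} + \left(576 - 832 - 2034 + 2938\right) \left(- \frac{1}{3751}\right) = 7920 \cdot \frac{1}{616} + 648 \left(- \frac{1}{3751}\right) = \frac{90}{7} - \frac{648}{3751} = \frac{333054}{26257}$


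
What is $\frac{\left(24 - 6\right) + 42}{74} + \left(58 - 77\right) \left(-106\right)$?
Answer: $\frac{74548}{37} \approx 2014.8$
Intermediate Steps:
$\frac{\left(24 - 6\right) + 42}{74} + \left(58 - 77\right) \left(-106\right) = \left(18 + 42\right) \frac{1}{74} - -2014 = 60 \cdot \frac{1}{74} + 2014 = \frac{30}{37} + 2014 = \frac{74548}{37}$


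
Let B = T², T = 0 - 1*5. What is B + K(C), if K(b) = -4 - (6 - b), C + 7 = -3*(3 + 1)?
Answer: -4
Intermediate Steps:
T = -5 (T = 0 - 5 = -5)
C = -19 (C = -7 - 3*(3 + 1) = -7 - 3*4 = -7 - 12 = -19)
K(b) = -10 + b (K(b) = -4 + (-6 + b) = -10 + b)
B = 25 (B = (-5)² = 25)
B + K(C) = 25 + (-10 - 19) = 25 - 29 = -4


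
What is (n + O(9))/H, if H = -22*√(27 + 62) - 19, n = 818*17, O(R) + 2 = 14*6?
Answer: 265772/42715 - 307736*√89/42715 ≈ -61.744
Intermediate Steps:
O(R) = 82 (O(R) = -2 + 14*6 = -2 + 84 = 82)
n = 13906
H = -19 - 22*√89 (H = -22*√89 - 19 = -19 - 22*√89 ≈ -226.55)
(n + O(9))/H = (13906 + 82)/(-19 - 22*√89) = 13988/(-19 - 22*√89)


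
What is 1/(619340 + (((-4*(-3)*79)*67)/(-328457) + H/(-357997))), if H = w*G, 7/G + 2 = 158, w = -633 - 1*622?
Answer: 18343512818124/11360867684450570393 ≈ 1.6146e-6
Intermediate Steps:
w = -1255 (w = -633 - 622 = -1255)
G = 7/156 (G = 7/(-2 + 158) = 7/156 ≈ 0.044872)
H = -8785/156 (H = -1255*7/156 = -8785/156 ≈ -56.314)
1/(619340 + (((-4*(-3)*79)*67)/(-328457) + H/(-357997))) = 1/(619340 + (((-4*(-3)*79)*67)/(-328457) - 8785/156/(-357997))) = 1/(619340 + (((12*79)*67)*(-1/328457) - 8785/156*(-1/357997))) = 1/(619340 + ((948*67)*(-1/328457) + 8785/55847532)) = 1/(619340 + (63516*(-1/328457) + 8785/55847532)) = 1/(619340 + (-63516/328457 + 8785/55847532)) = 1/(619340 - 3544326347767/18343512818124) = 1/(11360867684450570393/18343512818124) = 18343512818124/11360867684450570393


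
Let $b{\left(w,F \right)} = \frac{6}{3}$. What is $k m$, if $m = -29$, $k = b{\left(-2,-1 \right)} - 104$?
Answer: $2958$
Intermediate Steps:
$b{\left(w,F \right)} = 2$ ($b{\left(w,F \right)} = 6 \cdot \frac{1}{3} = 2$)
$k = -102$ ($k = 2 - 104 = -102$)
$k m = \left(-102\right) \left(-29\right) = 2958$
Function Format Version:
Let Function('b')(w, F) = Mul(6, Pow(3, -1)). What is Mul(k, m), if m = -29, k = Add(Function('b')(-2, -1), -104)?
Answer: 2958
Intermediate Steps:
Function('b')(w, F) = 2 (Function('b')(w, F) = Mul(6, Rational(1, 3)) = 2)
k = -102 (k = Add(2, -104) = -102)
Mul(k, m) = Mul(-102, -29) = 2958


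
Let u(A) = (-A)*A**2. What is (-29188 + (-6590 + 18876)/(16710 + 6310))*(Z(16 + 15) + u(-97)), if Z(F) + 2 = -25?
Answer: -153300679191051/5755 ≈ -2.6638e+10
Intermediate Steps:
Z(F) = -27 (Z(F) = -2 - 25 = -27)
u(A) = -A**3
(-29188 + (-6590 + 18876)/(16710 + 6310))*(Z(16 + 15) + u(-97)) = (-29188 + (-6590 + 18876)/(16710 + 6310))*(-27 - 1*(-97)**3) = (-29188 + 12286/23020)*(-27 - 1*(-912673)) = (-29188 + 12286*(1/23020))*(-27 + 912673) = (-29188 + 6143/11510)*912646 = -335947737/11510*912646 = -153300679191051/5755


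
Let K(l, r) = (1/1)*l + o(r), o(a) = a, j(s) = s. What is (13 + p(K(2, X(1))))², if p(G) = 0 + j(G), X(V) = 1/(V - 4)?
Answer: 1936/9 ≈ 215.11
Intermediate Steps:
X(V) = 1/(-4 + V)
K(l, r) = l + r (K(l, r) = (1/1)*l + r = (1*1)*l + r = 1*l + r = l + r)
p(G) = G (p(G) = 0 + G = G)
(13 + p(K(2, X(1))))² = (13 + (2 + 1/(-4 + 1)))² = (13 + (2 + 1/(-3)))² = (13 + (2 - ⅓))² = (13 + 5/3)² = (44/3)² = 1936/9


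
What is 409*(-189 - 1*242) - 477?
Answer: -176756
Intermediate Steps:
409*(-189 - 1*242) - 477 = 409*(-189 - 242) - 477 = 409*(-431) - 477 = -176279 - 477 = -176756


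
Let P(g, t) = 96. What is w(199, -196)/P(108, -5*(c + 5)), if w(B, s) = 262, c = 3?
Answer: 131/48 ≈ 2.7292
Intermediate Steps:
w(199, -196)/P(108, -5*(c + 5)) = 262/96 = 262*(1/96) = 131/48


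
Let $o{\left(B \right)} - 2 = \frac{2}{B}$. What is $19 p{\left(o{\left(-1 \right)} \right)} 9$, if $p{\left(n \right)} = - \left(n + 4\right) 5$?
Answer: $-3420$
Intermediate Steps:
$o{\left(B \right)} = 2 + \frac{2}{B}$
$p{\left(n \right)} = -20 - 5 n$ ($p{\left(n \right)} = - \left(4 + n\right) 5 = - (20 + 5 n) = -20 - 5 n$)
$19 p{\left(o{\left(-1 \right)} \right)} 9 = 19 \left(-20 - 5 \left(2 + \frac{2}{-1}\right)\right) 9 = 19 \left(-20 - 5 \left(2 + 2 \left(-1\right)\right)\right) 9 = 19 \left(-20 - 5 \left(2 - 2\right)\right) 9 = 19 \left(-20 - 0\right) 9 = 19 \left(-20 + 0\right) 9 = 19 \left(-20\right) 9 = \left(-380\right) 9 = -3420$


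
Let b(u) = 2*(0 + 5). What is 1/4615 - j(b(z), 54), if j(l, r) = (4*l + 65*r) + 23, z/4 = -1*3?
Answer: -16489394/4615 ≈ -3573.0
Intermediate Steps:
z = -12 (z = 4*(-1*3) = 4*(-3) = -12)
b(u) = 10 (b(u) = 2*5 = 10)
j(l, r) = 23 + 4*l + 65*r
1/4615 - j(b(z), 54) = 1/4615 - (23 + 4*10 + 65*54) = 1/4615 - (23 + 40 + 3510) = 1/4615 - 1*3573 = 1/4615 - 3573 = -16489394/4615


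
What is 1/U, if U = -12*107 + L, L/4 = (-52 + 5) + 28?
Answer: -1/1360 ≈ -0.00073529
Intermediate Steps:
L = -76 (L = 4*((-52 + 5) + 28) = 4*(-47 + 28) = 4*(-19) = -76)
U = -1360 (U = -12*107 - 76 = -1284 - 76 = -1360)
1/U = 1/(-1360) = -1/1360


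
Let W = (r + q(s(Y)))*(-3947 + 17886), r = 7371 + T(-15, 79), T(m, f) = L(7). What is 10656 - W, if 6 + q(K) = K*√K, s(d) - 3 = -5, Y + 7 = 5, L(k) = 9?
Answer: -102775530 + 27878*I*√2 ≈ -1.0278e+8 + 39425.0*I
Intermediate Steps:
Y = -2 (Y = -7 + 5 = -2)
T(m, f) = 9
s(d) = -2 (s(d) = 3 - 5 = -2)
q(K) = -6 + K^(3/2) (q(K) = -6 + K*√K = -6 + K^(3/2))
r = 7380 (r = 7371 + 9 = 7380)
W = 102786186 - 27878*I*√2 (W = (7380 + (-6 + (-2)^(3/2)))*(-3947 + 17886) = (7380 + (-6 - 2*I*√2))*13939 = (7374 - 2*I*√2)*13939 = 102786186 - 27878*I*√2 ≈ 1.0279e+8 - 39425.0*I)
10656 - W = 10656 - (102786186 - 27878*I*√2) = 10656 + (-102786186 + 27878*I*√2) = -102775530 + 27878*I*√2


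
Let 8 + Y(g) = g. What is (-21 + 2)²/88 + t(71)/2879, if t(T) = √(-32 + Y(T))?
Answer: 361/88 + √31/2879 ≈ 4.1042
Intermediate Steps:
Y(g) = -8 + g
t(T) = √(-40 + T) (t(T) = √(-32 + (-8 + T)) = √(-40 + T))
(-21 + 2)²/88 + t(71)/2879 = (-21 + 2)²/88 + √(-40 + 71)/2879 = (-19)²*(1/88) + √31*(1/2879) = 361*(1/88) + √31/2879 = 361/88 + √31/2879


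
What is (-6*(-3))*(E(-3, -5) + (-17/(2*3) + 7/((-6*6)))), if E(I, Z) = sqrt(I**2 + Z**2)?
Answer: -109/2 + 18*sqrt(34) ≈ 50.457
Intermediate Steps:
(-6*(-3))*(E(-3, -5) + (-17/(2*3) + 7/((-6*6)))) = (-6*(-3))*(sqrt((-3)**2 + (-5)**2) + (-17/(2*3) + 7/((-6*6)))) = 18*(sqrt(9 + 25) + (-17/6 + 7/(-36))) = 18*(sqrt(34) + (-17*1/6 + 7*(-1/36))) = 18*(sqrt(34) + (-17/6 - 7/36)) = 18*(sqrt(34) - 109/36) = 18*(-109/36 + sqrt(34)) = -109/2 + 18*sqrt(34)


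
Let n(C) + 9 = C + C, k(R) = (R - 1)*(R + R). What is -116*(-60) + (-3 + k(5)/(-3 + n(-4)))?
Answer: 6955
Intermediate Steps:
k(R) = 2*R*(-1 + R) (k(R) = (-1 + R)*(2*R) = 2*R*(-1 + R))
n(C) = -9 + 2*C (n(C) = -9 + (C + C) = -9 + 2*C)
-116*(-60) + (-3 + k(5)/(-3 + n(-4))) = -116*(-60) + (-3 + (2*5*(-1 + 5))/(-3 + (-9 + 2*(-4)))) = 6960 + (-3 + (2*5*4)/(-3 + (-9 - 8))) = 6960 + (-3 + 40/(-3 - 17)) = 6960 + (-3 + 40/(-20)) = 6960 + (-3 + 40*(-1/20)) = 6960 + (-3 - 2) = 6960 - 5 = 6955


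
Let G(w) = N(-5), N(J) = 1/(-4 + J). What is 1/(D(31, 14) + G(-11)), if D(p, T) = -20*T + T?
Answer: -9/2395 ≈ -0.0037578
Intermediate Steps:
D(p, T) = -19*T
G(w) = -⅑ (G(w) = 1/(-4 - 5) = 1/(-9) = -⅑)
1/(D(31, 14) + G(-11)) = 1/(-19*14 - ⅑) = 1/(-266 - ⅑) = 1/(-2395/9) = -9/2395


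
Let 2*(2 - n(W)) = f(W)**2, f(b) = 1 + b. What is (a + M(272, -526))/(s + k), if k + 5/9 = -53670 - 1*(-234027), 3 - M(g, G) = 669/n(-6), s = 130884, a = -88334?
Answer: -5560839/19608148 ≈ -0.28360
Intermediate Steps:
n(W) = 2 - (1 + W)**2/2
M(g, G) = 467/7 (M(g, G) = 3 - 669/(2 - (1 - 6)**2/2) = 3 - 669/(2 - 1/2*(-5)**2) = 3 - 669/(2 - 1/2*25) = 3 - 669/(2 - 25/2) = 3 - 669/(-21/2) = 3 - 669*(-2)/21 = 3 - 1*(-446/7) = 3 + 446/7 = 467/7)
k = 1623208/9 (k = -5/9 + (-53670 - 1*(-234027)) = -5/9 + (-53670 + 234027) = -5/9 + 180357 = 1623208/9 ≈ 1.8036e+5)
(a + M(272, -526))/(s + k) = (-88334 + 467/7)/(130884 + 1623208/9) = -617871/(7*2801164/9) = -617871/7*9/2801164 = -5560839/19608148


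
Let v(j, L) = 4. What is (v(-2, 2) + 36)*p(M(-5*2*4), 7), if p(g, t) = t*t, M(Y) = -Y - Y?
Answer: 1960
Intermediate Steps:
M(Y) = -2*Y
p(g, t) = t**2
(v(-2, 2) + 36)*p(M(-5*2*4), 7) = (4 + 36)*7**2 = 40*49 = 1960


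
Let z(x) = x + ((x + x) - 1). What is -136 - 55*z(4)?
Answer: -741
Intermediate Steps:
z(x) = -1 + 3*x (z(x) = x + (2*x - 1) = x + (-1 + 2*x) = -1 + 3*x)
-136 - 55*z(4) = -136 - 55*(-1 + 3*4) = -136 - 55*(-1 + 12) = -136 - 55*11 = -136 - 605 = -741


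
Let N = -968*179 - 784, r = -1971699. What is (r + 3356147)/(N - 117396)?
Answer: -346112/72863 ≈ -4.7502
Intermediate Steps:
N = -174056 (N = -173272 - 784 = -174056)
(r + 3356147)/(N - 117396) = (-1971699 + 3356147)/(-174056 - 117396) = 1384448/(-291452) = 1384448*(-1/291452) = -346112/72863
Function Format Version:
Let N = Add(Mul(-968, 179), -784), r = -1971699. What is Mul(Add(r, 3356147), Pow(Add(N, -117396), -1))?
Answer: Rational(-346112, 72863) ≈ -4.7502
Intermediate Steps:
N = -174056 (N = Add(-173272, -784) = -174056)
Mul(Add(r, 3356147), Pow(Add(N, -117396), -1)) = Mul(Add(-1971699, 3356147), Pow(Add(-174056, -117396), -1)) = Mul(1384448, Pow(-291452, -1)) = Mul(1384448, Rational(-1, 291452)) = Rational(-346112, 72863)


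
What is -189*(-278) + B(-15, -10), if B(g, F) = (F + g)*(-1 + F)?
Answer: 52817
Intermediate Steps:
B(g, F) = (-1 + F)*(F + g)
-189*(-278) + B(-15, -10) = -189*(-278) + ((-10)**2 - 1*(-10) - 1*(-15) - 10*(-15)) = 52542 + (100 + 10 + 15 + 150) = 52542 + 275 = 52817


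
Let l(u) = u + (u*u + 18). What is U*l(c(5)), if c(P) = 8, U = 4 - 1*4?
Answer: 0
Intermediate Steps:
U = 0 (U = 4 - 4 = 0)
l(u) = 18 + u + u² (l(u) = u + (u² + 18) = u + (18 + u²) = 18 + u + u²)
U*l(c(5)) = 0*(18 + 8 + 8²) = 0*(18 + 8 + 64) = 0*90 = 0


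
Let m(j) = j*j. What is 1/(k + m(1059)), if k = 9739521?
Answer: 1/10861002 ≈ 9.2073e-8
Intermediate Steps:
m(j) = j²
1/(k + m(1059)) = 1/(9739521 + 1059²) = 1/(9739521 + 1121481) = 1/10861002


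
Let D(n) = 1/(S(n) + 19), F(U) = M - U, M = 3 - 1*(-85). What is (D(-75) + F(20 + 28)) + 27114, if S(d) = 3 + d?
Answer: 1439161/53 ≈ 27154.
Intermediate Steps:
M = 88 (M = 3 + 85 = 88)
F(U) = 88 - U
D(n) = 1/(22 + n) (D(n) = 1/((3 + n) + 19) = 1/(22 + n))
(D(-75) + F(20 + 28)) + 27114 = (1/(22 - 75) + (88 - (20 + 28))) + 27114 = (1/(-53) + (88 - 1*48)) + 27114 = (-1/53 + (88 - 48)) + 27114 = (-1/53 + 40) + 27114 = 2119/53 + 27114 = 1439161/53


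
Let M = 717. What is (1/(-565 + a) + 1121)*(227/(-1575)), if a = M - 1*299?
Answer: -37406422/231525 ≈ -161.57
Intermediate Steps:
a = 418 (a = 717 - 1*299 = 717 - 299 = 418)
(1/(-565 + a) + 1121)*(227/(-1575)) = (1/(-565 + 418) + 1121)*(227/(-1575)) = (1/(-147) + 1121)*(227*(-1/1575)) = (-1/147 + 1121)*(-227/1575) = (164786/147)*(-227/1575) = -37406422/231525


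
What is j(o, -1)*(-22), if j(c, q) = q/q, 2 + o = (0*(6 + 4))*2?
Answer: -22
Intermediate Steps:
o = -2 (o = -2 + (0*(6 + 4))*2 = -2 + (0*10)*2 = -2 + 0*2 = -2 + 0 = -2)
j(c, q) = 1
j(o, -1)*(-22) = 1*(-22) = -22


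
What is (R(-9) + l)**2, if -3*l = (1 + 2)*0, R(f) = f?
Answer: 81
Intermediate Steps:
l = 0 (l = -(1 + 2)*0/3 = -0 = -1/3*0 = 0)
(R(-9) + l)**2 = (-9 + 0)**2 = (-9)**2 = 81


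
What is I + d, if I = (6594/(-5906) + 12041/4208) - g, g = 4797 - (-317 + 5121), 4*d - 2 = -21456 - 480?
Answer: -68030532439/12426224 ≈ -5474.8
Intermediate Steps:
d = -10967/2 (d = 1/2 + (-21456 - 480)/4 = 1/2 + (1/4)*(-21936) = 1/2 - 5484 = -10967/2 ≈ -5483.5)
g = -7 (g = 4797 - 1*4804 = 4797 - 4804 = -7)
I = 108666865/12426224 (I = (6594/(-5906) + 12041/4208) - 1*(-7) = (6594*(-1/5906) + 12041*(1/4208)) + 7 = (-3297/2953 + 12041/4208) + 7 = 21683297/12426224 + 7 = 108666865/12426224 ≈ 8.7450)
I + d = 108666865/12426224 - 10967/2 = -68030532439/12426224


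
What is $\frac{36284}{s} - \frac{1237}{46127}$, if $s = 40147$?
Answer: $\frac{1624010229}{1851860669} \approx 0.87696$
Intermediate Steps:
$\frac{36284}{s} - \frac{1237}{46127} = \frac{36284}{40147} - \frac{1237}{46127} = \frac{1624010229}{1851860669}$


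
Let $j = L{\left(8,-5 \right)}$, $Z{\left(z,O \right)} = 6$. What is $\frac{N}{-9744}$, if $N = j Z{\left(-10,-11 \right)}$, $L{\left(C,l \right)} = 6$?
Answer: $- \frac{3}{812} \approx -0.0036946$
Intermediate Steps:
$j = 6$
$N = 36$ ($N = 6 \cdot 6 = 36$)
$\frac{N}{-9744} = \frac{36}{-9744} = 36 \left(- \frac{1}{9744}\right) = - \frac{3}{812}$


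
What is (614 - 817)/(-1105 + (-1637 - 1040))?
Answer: 203/3782 ≈ 0.053675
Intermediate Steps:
(614 - 817)/(-1105 + (-1637 - 1040)) = -203/(-1105 - 2677) = -203/(-3782) = -203*(-1/3782) = 203/3782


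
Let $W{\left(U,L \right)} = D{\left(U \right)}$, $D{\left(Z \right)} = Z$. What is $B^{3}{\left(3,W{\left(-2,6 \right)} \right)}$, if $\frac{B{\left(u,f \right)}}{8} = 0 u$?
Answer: $0$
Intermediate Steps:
$W{\left(U,L \right)} = U$
$B{\left(u,f \right)} = 0$ ($B{\left(u,f \right)} = 8 \cdot 0 u = 8 \cdot 0 = 0$)
$B^{3}{\left(3,W{\left(-2,6 \right)} \right)} = 0^{3} = 0$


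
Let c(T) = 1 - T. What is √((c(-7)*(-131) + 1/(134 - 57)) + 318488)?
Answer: √1882101837/77 ≈ 563.42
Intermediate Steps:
√((c(-7)*(-131) + 1/(134 - 57)) + 318488) = √(((1 - 1*(-7))*(-131) + 1/(134 - 57)) + 318488) = √(((1 + 7)*(-131) + 1/77) + 318488) = √((8*(-131) + 1/77) + 318488) = √((-1048 + 1/77) + 318488) = √(-80695/77 + 318488) = √(24442881/77) = √1882101837/77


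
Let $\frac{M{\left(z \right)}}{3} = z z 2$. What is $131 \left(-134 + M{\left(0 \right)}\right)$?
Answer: $-17554$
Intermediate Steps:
$M{\left(z \right)} = 6 z^{2}$ ($M{\left(z \right)} = 3 z z 2 = 3 z^{2} \cdot 2 = 3 \cdot 2 z^{2} = 6 z^{2}$)
$131 \left(-134 + M{\left(0 \right)}\right) = 131 \left(-134 + 6 \cdot 0^{2}\right) = 131 \left(-134 + 6 \cdot 0\right) = 131 \left(-134 + 0\right) = 131 \left(-134\right) = -17554$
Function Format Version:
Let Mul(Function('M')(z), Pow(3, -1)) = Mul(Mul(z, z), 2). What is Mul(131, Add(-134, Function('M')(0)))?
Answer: -17554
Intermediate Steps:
Function('M')(z) = Mul(6, Pow(z, 2)) (Function('M')(z) = Mul(3, Mul(Mul(z, z), 2)) = Mul(3, Mul(Pow(z, 2), 2)) = Mul(3, Mul(2, Pow(z, 2))) = Mul(6, Pow(z, 2)))
Mul(131, Add(-134, Function('M')(0))) = Mul(131, Add(-134, Mul(6, Pow(0, 2)))) = Mul(131, Add(-134, Mul(6, 0))) = Mul(131, Add(-134, 0)) = Mul(131, -134) = -17554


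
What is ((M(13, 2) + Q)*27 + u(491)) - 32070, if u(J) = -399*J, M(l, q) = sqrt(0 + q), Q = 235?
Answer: -221634 + 27*sqrt(2) ≈ -2.2160e+5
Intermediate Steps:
M(l, q) = sqrt(q)
((M(13, 2) + Q)*27 + u(491)) - 32070 = ((sqrt(2) + 235)*27 - 399*491) - 32070 = ((235 + sqrt(2))*27 - 195909) - 32070 = ((6345 + 27*sqrt(2)) - 195909) - 32070 = (-189564 + 27*sqrt(2)) - 32070 = -221634 + 27*sqrt(2)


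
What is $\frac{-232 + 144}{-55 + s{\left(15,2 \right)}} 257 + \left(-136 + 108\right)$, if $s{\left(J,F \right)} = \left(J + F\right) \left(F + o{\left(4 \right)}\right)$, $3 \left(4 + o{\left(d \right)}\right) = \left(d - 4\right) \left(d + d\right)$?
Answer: $\frac{20124}{89} \approx 226.11$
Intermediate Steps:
$o{\left(d \right)} = -4 + \frac{2 d \left(-4 + d\right)}{3}$ ($o{\left(d \right)} = -4 + \frac{\left(d - 4\right) \left(d + d\right)}{3} = -4 + \frac{\left(-4 + d\right) 2 d}{3} = -4 + \frac{2 d \left(-4 + d\right)}{3}$)
$s{\left(J,F \right)} = \left(-4 + F\right) \left(F + J\right)$ ($s{\left(J,F \right)} = \left(J + F\right) \left(F - \left(\frac{44}{3} - \frac{32}{3}\right)\right) = \left(F + J\right) \left(F - 4\right) = \left(F + J\right) \left(-4 + F\right) = \left(-4 + F\right) \left(F + J\right)$)
$\frac{-232 + 144}{-55 + s{\left(15,2 \right)}} 257 + \left(-136 + 108\right) = \frac{-232 + 144}{-55 + \left(2^{2} - 8 - 60 + 2 \cdot 15\right)} 257 + \left(-136 + 108\right) = - \frac{88}{-55 + \left(4 - 8 - 60 + 30\right)} 257 - 28 = - \frac{88}{-55 - 34} \cdot 257 - 28 = - \frac{88}{-89} \cdot 257 - 28 = \left(-88\right) \left(- \frac{1}{89}\right) 257 - 28 = \frac{88}{89} \cdot 257 - 28 = \frac{22616}{89} - 28 = \frac{20124}{89}$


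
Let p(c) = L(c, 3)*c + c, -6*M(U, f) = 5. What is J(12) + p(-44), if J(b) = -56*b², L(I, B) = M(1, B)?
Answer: -24214/3 ≈ -8071.3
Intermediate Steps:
M(U, f) = -⅚ (M(U, f) = -⅙*5 = -⅚)
L(I, B) = -⅚
p(c) = c/6 (p(c) = -5*c/6 + c = c/6)
J(12) + p(-44) = -56*12² + (⅙)*(-44) = -56*144 - 22/3 = -8064 - 22/3 = -24214/3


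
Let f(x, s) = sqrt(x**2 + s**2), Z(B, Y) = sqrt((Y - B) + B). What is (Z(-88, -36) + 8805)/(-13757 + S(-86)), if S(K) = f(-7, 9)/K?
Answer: -149313387910/233288390379 - 101746772*I/233288390379 + 126205*sqrt(130)/233288390379 + 86*I*sqrt(130)/233288390379 ≈ -0.64003 - 0.00043614*I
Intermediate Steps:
Z(B, Y) = sqrt(Y)
f(x, s) = sqrt(s**2 + x**2)
S(K) = sqrt(130)/K (S(K) = sqrt(9**2 + (-7)**2)/K = sqrt(81 + 49)/K = sqrt(130)/K)
(Z(-88, -36) + 8805)/(-13757 + S(-86)) = (sqrt(-36) + 8805)/(-13757 + sqrt(130)/(-86)) = (6*I + 8805)/(-13757 + sqrt(130)*(-1/86)) = (8805 + 6*I)/(-13757 - sqrt(130)/86)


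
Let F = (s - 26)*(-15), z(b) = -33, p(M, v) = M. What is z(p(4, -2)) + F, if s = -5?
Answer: 432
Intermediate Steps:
F = 465 (F = (-5 - 26)*(-15) = -31*(-15) = 465)
z(p(4, -2)) + F = -33 + 465 = 432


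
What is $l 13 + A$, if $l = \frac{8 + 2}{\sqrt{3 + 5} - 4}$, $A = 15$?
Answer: $-50 - \frac{65 \sqrt{2}}{2} \approx -95.962$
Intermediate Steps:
$l = \frac{10}{-4 + 2 \sqrt{2}}$ ($l = \frac{10}{\sqrt{8} - 4} = \frac{10}{2 \sqrt{2} - 4} = \frac{10}{-4 + 2 \sqrt{2}} \approx -8.5355$)
$l 13 + A = \left(-5 - \frac{5 \sqrt{2}}{2}\right) 13 + 15 = \left(-65 - \frac{65 \sqrt{2}}{2}\right) + 15 = -50 - \frac{65 \sqrt{2}}{2}$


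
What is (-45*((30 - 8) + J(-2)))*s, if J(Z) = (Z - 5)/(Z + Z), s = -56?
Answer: 59850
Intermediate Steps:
J(Z) = (-5 + Z)/(2*Z) (J(Z) = (-5 + Z)/((2*Z)) = (-5 + Z)*(1/(2*Z)) = (-5 + Z)/(2*Z))
(-45*((30 - 8) + J(-2)))*s = -45*((30 - 8) + (1/2)*(-5 - 2)/(-2))*(-56) = -45*(22 + (1/2)*(-1/2)*(-7))*(-56) = -45*(22 + 7/4)*(-56) = -45*95/4*(-56) = -4275/4*(-56) = 59850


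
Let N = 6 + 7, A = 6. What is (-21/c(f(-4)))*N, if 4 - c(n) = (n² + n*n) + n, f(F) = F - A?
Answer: 91/62 ≈ 1.4677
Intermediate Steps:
N = 13
f(F) = -6 + F (f(F) = F - 1*6 = F - 6 = -6 + F)
c(n) = 4 - n - 2*n² (c(n) = 4 - ((n² + n*n) + n) = 4 - ((n² + n²) + n) = 4 - (2*n² + n) = 4 - (n + 2*n²) = 4 + (-n - 2*n²) = 4 - n - 2*n²)
(-21/c(f(-4)))*N = (-21/(4 - (-6 - 4) - 2*(-6 - 4)²))*13 = (-21/(4 - 1*(-10) - 2*(-10)²))*13 = (-21/(4 + 10 - 2*100))*13 = (-21/(4 + 10 - 200))*13 = (-21/(-186))*13 = -1/186*(-21)*13 = (7/62)*13 = 91/62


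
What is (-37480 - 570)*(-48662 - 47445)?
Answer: 3656871350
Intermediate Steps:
(-37480 - 570)*(-48662 - 47445) = -38050*(-96107) = 3656871350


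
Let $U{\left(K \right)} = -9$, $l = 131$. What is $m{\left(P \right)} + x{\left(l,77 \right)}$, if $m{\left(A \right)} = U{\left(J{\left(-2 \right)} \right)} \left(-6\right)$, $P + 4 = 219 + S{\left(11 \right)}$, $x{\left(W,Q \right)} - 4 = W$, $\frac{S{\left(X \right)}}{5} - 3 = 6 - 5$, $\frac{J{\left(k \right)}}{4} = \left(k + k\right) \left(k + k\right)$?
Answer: $189$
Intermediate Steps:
$J{\left(k \right)} = 16 k^{2}$ ($J{\left(k \right)} = 4 \left(k + k\right) \left(k + k\right) = 4 \cdot 2 k 2 k = 4 \cdot 4 k^{2} = 16 k^{2}$)
$S{\left(X \right)} = 20$ ($S{\left(X \right)} = 15 + 5 \left(6 - 5\right) = 15 + 5 \cdot 1 = 15 + 5 = 20$)
$x{\left(W,Q \right)} = 4 + W$
$P = 235$ ($P = -4 + \left(219 + 20\right) = -4 + 239 = 235$)
$m{\left(A \right)} = 54$ ($m{\left(A \right)} = \left(-9\right) \left(-6\right) = 54$)
$m{\left(P \right)} + x{\left(l,77 \right)} = 54 + \left(4 + 131\right) = 54 + 135 = 189$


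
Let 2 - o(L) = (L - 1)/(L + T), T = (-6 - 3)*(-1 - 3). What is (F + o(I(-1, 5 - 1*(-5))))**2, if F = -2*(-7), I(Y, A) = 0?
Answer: 332929/1296 ≈ 256.89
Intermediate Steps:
F = 14
T = 36 (T = -9*(-4) = 36)
o(L) = 2 - (-1 + L)/(36 + L) (o(L) = 2 - (L - 1)/(L + 36) = 2 - (-1 + L)/(36 + L))
(F + o(I(-1, 5 - 1*(-5))))**2 = (14 + (73 + 0)/(36 + 0))**2 = (14 + 73/36)**2 = (577/36)**2 = 332929/1296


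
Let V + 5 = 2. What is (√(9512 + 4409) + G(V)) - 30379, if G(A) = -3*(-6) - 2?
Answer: -30363 + √13921 ≈ -30245.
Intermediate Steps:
V = -3 (V = -5 + 2 = -3)
G(A) = 16 (G(A) = 18 - 2 = 16)
(√(9512 + 4409) + G(V)) - 30379 = (√(9512 + 4409) + 16) - 30379 = (√13921 + 16) - 30379 = (16 + √13921) - 30379 = -30363 + √13921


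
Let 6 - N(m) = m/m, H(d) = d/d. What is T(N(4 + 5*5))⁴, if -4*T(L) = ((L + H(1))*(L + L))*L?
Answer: 31640625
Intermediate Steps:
H(d) = 1
N(m) = 5 (N(m) = 6 - m/m = 6 - 1*1 = 6 - 1 = 5)
T(L) = -L²*(1 + L)/2 (T(L) = -(L + 1)*(L + L)*L/4 = -(1 + L)*(2*L)*L/4 = -2*L*(1 + L)*L/4 = -L²*(1 + L)/2)
T(N(4 + 5*5))⁴ = ((½)*5²*(-1 - 1*5))⁴ = ((½)*25*(-1 - 5))⁴ = ((½)*25*(-6))⁴ = (-75)⁴ = 31640625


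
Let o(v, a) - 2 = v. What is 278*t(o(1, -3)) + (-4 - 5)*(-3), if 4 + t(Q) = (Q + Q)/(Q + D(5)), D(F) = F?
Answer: -1753/2 ≈ -876.50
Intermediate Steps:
o(v, a) = 2 + v
t(Q) = -4 + 2*Q/(5 + Q) (t(Q) = -4 + (Q + Q)/(Q + 5) = -4 + (2*Q)/(5 + Q) = -4 + 2*Q/(5 + Q))
278*t(o(1, -3)) + (-4 - 5)*(-3) = 278*(2*(-10 - (2 + 1))/(5 + (2 + 1))) + (-4 - 5)*(-3) = 278*(2*(-10 - 1*3)/(5 + 3)) - 9*(-3) = 278*(2*(-10 - 3)/8) + 27 = 278*(2*(⅛)*(-13)) + 27 = 278*(-13/4) + 27 = -1807/2 + 27 = -1753/2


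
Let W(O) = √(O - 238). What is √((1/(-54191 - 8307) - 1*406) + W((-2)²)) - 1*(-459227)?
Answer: 459227 + √(-1585836064122 + 11718000012*I*√26)/62498 ≈ 4.5923e+5 + 20.153*I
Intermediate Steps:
W(O) = √(-238 + O)
√((1/(-54191 - 8307) - 1*406) + W((-2)²)) - 1*(-459227) = √((1/(-54191 - 8307) - 1*406) + √(-238 + (-2)²)) - 1*(-459227) = √((1/(-62498) - 406) + √(-238 + 4)) + 459227 = √((-1/62498 - 406) + √(-234)) + 459227 = √(-25374189/62498 + 3*I*√26) + 459227 = 459227 + √(-25374189/62498 + 3*I*√26)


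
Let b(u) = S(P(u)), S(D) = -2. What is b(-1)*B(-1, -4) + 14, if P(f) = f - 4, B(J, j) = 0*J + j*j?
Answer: -18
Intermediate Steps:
B(J, j) = j**2 (B(J, j) = 0 + j**2 = j**2)
P(f) = -4 + f
b(u) = -2
b(-1)*B(-1, -4) + 14 = -2*(-4)**2 + 14 = -2*16 + 14 = -32 + 14 = -18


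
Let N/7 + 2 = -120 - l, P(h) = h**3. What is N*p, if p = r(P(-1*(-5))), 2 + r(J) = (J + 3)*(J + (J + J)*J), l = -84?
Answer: -1068255468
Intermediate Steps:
r(J) = -2 + (3 + J)*(J + 2*J**2) (r(J) = -2 + (J + 3)*(J + (J + J)*J) = -2 + (3 + J)*(J + (2*J)*J) = -2 + (3 + J)*(J + 2*J**2))
p = 4015998 (p = -2 + 2*((-1*(-5))**3)**3 + 3*(-1*(-5))**3 + 7*((-1*(-5))**3)**2 = -2 + 2*(5**3)**3 + 3*5**3 + 7*(5**3)**2 = -2 + 2*125**3 + 3*125 + 7*125**2 = -2 + 2*1953125 + 375 + 7*15625 = -2 + 3906250 + 375 + 109375 = 4015998)
N = -266 (N = -14 + 7*(-120 - 1*(-84)) = -14 + 7*(-120 + 84) = -14 + 7*(-36) = -14 - 252 = -266)
N*p = -266*4015998 = -1068255468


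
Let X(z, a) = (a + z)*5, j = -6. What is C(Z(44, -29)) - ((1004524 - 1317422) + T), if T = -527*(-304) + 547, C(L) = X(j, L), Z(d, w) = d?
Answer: 152333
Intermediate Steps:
X(z, a) = 5*a + 5*z
C(L) = -30 + 5*L (C(L) = 5*L + 5*(-6) = 5*L - 30 = -30 + 5*L)
T = 160755 (T = 160208 + 547 = 160755)
C(Z(44, -29)) - ((1004524 - 1317422) + T) = (-30 + 5*44) - ((1004524 - 1317422) + 160755) = (-30 + 220) - (-312898 + 160755) = 190 - 1*(-152143) = 190 + 152143 = 152333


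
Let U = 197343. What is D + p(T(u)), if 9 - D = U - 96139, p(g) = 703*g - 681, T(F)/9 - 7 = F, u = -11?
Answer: -127184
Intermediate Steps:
T(F) = 63 + 9*F
p(g) = -681 + 703*g
D = -101195 (D = 9 - (197343 - 96139) = 9 - 1*101204 = 9 - 101204 = -101195)
D + p(T(u)) = -101195 + (-681 + 703*(63 + 9*(-11))) = -101195 + (-681 + 703*(63 - 99)) = -101195 + (-681 + 703*(-36)) = -101195 + (-681 - 25308) = -101195 - 25989 = -127184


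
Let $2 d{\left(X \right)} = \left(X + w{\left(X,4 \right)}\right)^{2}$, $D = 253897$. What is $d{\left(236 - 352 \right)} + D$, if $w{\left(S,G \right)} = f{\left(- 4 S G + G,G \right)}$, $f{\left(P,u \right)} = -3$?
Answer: $\frac{521955}{2} \approx 2.6098 \cdot 10^{5}$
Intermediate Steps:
$w{\left(S,G \right)} = -3$
$d{\left(X \right)} = \frac{\left(-3 + X\right)^{2}}{2}$ ($d{\left(X \right)} = \frac{\left(X - 3\right)^{2}}{2} = \frac{\left(-3 + X\right)^{2}}{2}$)
$d{\left(236 - 352 \right)} + D = \frac{\left(-3 + \left(236 - 352\right)\right)^{2}}{2} + 253897 = \frac{\left(-3 - 116\right)^{2}}{2} + 253897 = \frac{\left(-119\right)^{2}}{2} + 253897 = \frac{1}{2} \cdot 14161 + 253897 = \frac{14161}{2} + 253897 = \frac{521955}{2}$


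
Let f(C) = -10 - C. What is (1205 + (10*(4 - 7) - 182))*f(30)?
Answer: -39720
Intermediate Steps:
(1205 + (10*(4 - 7) - 182))*f(30) = (1205 + (10*(4 - 7) - 182))*(-10 - 1*30) = (1205 + (10*(-3) - 182))*(-10 - 30) = (1205 + (-30 - 182))*(-40) = (1205 - 212)*(-40) = 993*(-40) = -39720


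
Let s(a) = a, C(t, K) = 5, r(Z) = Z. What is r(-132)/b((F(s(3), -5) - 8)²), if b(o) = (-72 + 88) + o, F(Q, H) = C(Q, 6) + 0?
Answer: -132/25 ≈ -5.2800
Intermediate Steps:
F(Q, H) = 5 (F(Q, H) = 5 + 0 = 5)
b(o) = 16 + o
r(-132)/b((F(s(3), -5) - 8)²) = -132/(16 + (5 - 8)²) = -132/(16 + (-3)²) = -132/(16 + 9) = -132/25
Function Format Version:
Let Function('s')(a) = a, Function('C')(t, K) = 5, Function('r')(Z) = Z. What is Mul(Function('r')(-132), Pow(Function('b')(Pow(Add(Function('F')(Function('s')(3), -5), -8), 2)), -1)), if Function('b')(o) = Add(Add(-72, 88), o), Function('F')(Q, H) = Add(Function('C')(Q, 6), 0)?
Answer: Rational(-132, 25) ≈ -5.2800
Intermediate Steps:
Function('F')(Q, H) = 5 (Function('F')(Q, H) = Add(5, 0) = 5)
Function('b')(o) = Add(16, o)
Mul(Function('r')(-132), Pow(Function('b')(Pow(Add(Function('F')(Function('s')(3), -5), -8), 2)), -1)) = Mul(-132, Pow(Add(16, Pow(Add(5, -8), 2)), -1)) = Mul(-132, Pow(Add(16, Pow(-3, 2)), -1)) = Mul(-132, Pow(Add(16, 9), -1)) = Mul(-132, Pow(25, -1)) = Mul(-132, Rational(1, 25)) = Rational(-132, 25)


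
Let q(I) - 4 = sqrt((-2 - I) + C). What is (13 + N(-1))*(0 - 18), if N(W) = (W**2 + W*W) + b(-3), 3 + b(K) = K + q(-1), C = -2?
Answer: -234 - 18*I*sqrt(3) ≈ -234.0 - 31.177*I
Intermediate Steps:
q(I) = 4 + sqrt(-4 - I) (q(I) = 4 + sqrt((-2 - I) - 2) = 4 + sqrt(-4 - I))
b(K) = 1 + K + I*sqrt(3) (b(K) = -3 + (K + (4 + sqrt(-4 - 1*(-1)))) = -3 + (K + (4 + sqrt(-4 + 1))) = -3 + (K + (4 + sqrt(-3))) = -3 + (K + (4 + I*sqrt(3))) = -3 + (4 + K + I*sqrt(3)) = 1 + K + I*sqrt(3))
N(W) = -2 + 2*W**2 + I*sqrt(3) (N(W) = (W**2 + W*W) + (1 - 3 + I*sqrt(3)) = (W**2 + W**2) + (-2 + I*sqrt(3)) = 2*W**2 + (-2 + I*sqrt(3)) = -2 + 2*W**2 + I*sqrt(3))
(13 + N(-1))*(0 - 18) = (13 + (-2 + 2*(-1)**2 + I*sqrt(3)))*(0 - 18) = (13 + (-2 + 2*1 + I*sqrt(3)))*(-18) = (13 + (-2 + 2 + I*sqrt(3)))*(-18) = (13 + I*sqrt(3))*(-18) = -234 - 18*I*sqrt(3)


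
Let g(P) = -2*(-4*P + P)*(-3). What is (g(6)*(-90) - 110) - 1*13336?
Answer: -3726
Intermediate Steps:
g(P) = -18*P (g(P) = -(-6)*P*(-3) = (6*P)*(-3) = -18*P)
(g(6)*(-90) - 110) - 1*13336 = (-18*6*(-90) - 110) - 1*13336 = (-108*(-90) - 110) - 13336 = (9720 - 110) - 13336 = 9610 - 13336 = -3726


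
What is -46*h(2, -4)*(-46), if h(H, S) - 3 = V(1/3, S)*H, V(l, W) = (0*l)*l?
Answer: 6348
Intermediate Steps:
V(l, W) = 0 (V(l, W) = 0*l = 0)
h(H, S) = 3 (h(H, S) = 3 + 0*H = 3 + 0 = 3)
-46*h(2, -4)*(-46) = -46*3*(-46) = -138*(-46) = 6348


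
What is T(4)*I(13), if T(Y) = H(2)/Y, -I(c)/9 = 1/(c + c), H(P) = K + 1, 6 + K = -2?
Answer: 63/104 ≈ 0.60577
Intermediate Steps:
K = -8 (K = -6 - 2 = -8)
H(P) = -7 (H(P) = -8 + 1 = -7)
I(c) = -9/(2*c) (I(c) = -9/(c + c) = -9*1/(2*c) = -9/(2*c))
T(Y) = -7/Y
T(4)*I(13) = (-7/4)*(-9/2/13) = (-7*¼)*(-9/2*1/13) = -7/4*(-9/26) = 63/104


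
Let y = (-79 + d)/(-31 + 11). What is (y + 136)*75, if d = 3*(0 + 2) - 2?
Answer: 41925/4 ≈ 10481.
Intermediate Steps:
d = 4 (d = 3*2 - 2 = 6 - 2 = 4)
y = 15/4 (y = (-79 + 4)/(-31 + 11) = -75/(-20) = -75*(-1/20) = 15/4 ≈ 3.7500)
(y + 136)*75 = (15/4 + 136)*75 = (559/4)*75 = 41925/4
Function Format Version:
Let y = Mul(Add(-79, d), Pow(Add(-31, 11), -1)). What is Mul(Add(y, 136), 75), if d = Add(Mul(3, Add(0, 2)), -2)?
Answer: Rational(41925, 4) ≈ 10481.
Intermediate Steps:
d = 4 (d = Add(Mul(3, 2), -2) = Add(6, -2) = 4)
y = Rational(15, 4) (y = Mul(Add(-79, 4), Pow(Add(-31, 11), -1)) = Mul(-75, Pow(-20, -1)) = Mul(-75, Rational(-1, 20)) = Rational(15, 4) ≈ 3.7500)
Mul(Add(y, 136), 75) = Mul(Add(Rational(15, 4), 136), 75) = Mul(Rational(559, 4), 75) = Rational(41925, 4)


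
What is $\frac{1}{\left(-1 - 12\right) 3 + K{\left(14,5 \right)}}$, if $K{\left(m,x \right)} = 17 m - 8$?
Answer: $\frac{1}{191} \approx 0.0052356$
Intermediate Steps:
$K{\left(m,x \right)} = -8 + 17 m$
$\frac{1}{\left(-1 - 12\right) 3 + K{\left(14,5 \right)}} = \frac{1}{\left(-1 - 12\right) 3 + \left(-8 + 17 \cdot 14\right)} = \frac{1}{\left(-13\right) 3 + \left(-8 + 238\right)} = \frac{1}{-39 + 230} = \frac{1}{191}$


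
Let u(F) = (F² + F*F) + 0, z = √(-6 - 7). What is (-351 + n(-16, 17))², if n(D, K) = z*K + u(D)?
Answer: 22164 + 5474*I*√13 ≈ 22164.0 + 19737.0*I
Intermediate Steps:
z = I*√13 (z = √(-13) = I*√13 ≈ 3.6056*I)
u(F) = 2*F² (u(F) = (F² + F²) + 0 = 2*F² + 0 = 2*F²)
n(D, K) = 2*D² + I*K*√13 (n(D, K) = (I*√13)*K + 2*D² = I*K*√13 + 2*D² = 2*D² + I*K*√13)
(-351 + n(-16, 17))² = (-351 + (2*(-16)² + I*17*√13))² = (-351 + (2*256 + 17*I*√13))² = (-351 + (512 + 17*I*√13))² = (161 + 17*I*√13)²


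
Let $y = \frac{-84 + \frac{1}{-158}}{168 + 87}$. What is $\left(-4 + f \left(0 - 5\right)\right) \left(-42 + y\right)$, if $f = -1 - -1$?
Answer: $\frac{3410906}{20145} \approx 169.32$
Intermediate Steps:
$y = - \frac{13273}{40290}$ ($y = \frac{-84 - \frac{1}{158}}{255} = \left(- \frac{13273}{158}\right) \frac{1}{255} = - \frac{13273}{40290} \approx -0.32944$)
$f = 0$ ($f = -1 + 1 = 0$)
$\left(-4 + f \left(0 - 5\right)\right) \left(-42 + y\right) = \left(-4 + 0 \left(0 - 5\right)\right) \left(-42 - \frac{13273}{40290}\right) = \left(-4 + 0 \left(-5\right)\right) \left(- \frac{1705453}{40290}\right) = \left(-4 + 0\right) \left(- \frac{1705453}{40290}\right) = \left(-4\right) \left(- \frac{1705453}{40290}\right) = \frac{3410906}{20145}$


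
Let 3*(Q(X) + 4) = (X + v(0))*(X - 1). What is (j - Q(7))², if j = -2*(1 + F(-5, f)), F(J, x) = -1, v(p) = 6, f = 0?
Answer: 484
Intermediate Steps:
Q(X) = -4 + (-1 + X)*(6 + X)/3 (Q(X) = -4 + ((X + 6)*(X - 1))/3 = -4 + ((6 + X)*(-1 + X))/3 = -4 + ((-1 + X)*(6 + X))/3 = -4 + (-1 + X)*(6 + X)/3)
j = 0 (j = -2*(1 - 1) = -2*0 = 0)
(j - Q(7))² = (0 - (-6 + (⅓)*7² + (5/3)*7))² = (0 - (-6 + (⅓)*49 + 35/3))² = (0 - (-6 + 49/3 + 35/3))² = (0 - 1*22)² = (0 - 22)² = (-22)² = 484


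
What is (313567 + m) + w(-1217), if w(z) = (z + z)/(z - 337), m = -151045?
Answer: 126280811/777 ≈ 1.6252e+5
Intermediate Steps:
w(z) = 2*z/(-337 + z) (w(z) = (2*z)/(-337 + z) = 2*z/(-337 + z))
(313567 + m) + w(-1217) = (313567 - 151045) + 2*(-1217)/(-337 - 1217) = 162522 + 2*(-1217)/(-1554) = 162522 + 2*(-1217)*(-1/1554) = 162522 + 1217/777 = 126280811/777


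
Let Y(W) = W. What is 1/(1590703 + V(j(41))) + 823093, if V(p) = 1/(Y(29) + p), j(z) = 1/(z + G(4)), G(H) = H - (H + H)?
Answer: 1406184476158561/1708415059 ≈ 8.2309e+5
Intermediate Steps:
G(H) = -H (G(H) = H - 2*H = -H)
j(z) = 1/(-4 + z) (j(z) = 1/(z - 1*4) = 1/(z - 4) = 1/(-4 + z))
V(p) = 1/(29 + p)
1/(1590703 + V(j(41))) + 823093 = 1/(1590703 + 1/(29 + 1/(-4 + 41))) + 823093 = 1/(1590703 + 1/(29 + 1/37)) + 823093 = 1/(1590703 + 1/(1074/37)) + 823093 = 1/(1590703 + 37/1074) + 823093 = 1/(1708415059/1074) + 823093 = 1074/1708415059 + 823093 = 1406184476158561/1708415059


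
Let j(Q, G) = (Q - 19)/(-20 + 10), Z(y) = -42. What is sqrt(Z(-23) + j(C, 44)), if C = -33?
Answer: 2*I*sqrt(230)/5 ≈ 6.0663*I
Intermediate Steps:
j(Q, G) = 19/10 - Q/10 (j(Q, G) = (-19 + Q)/(-10) = (-19 + Q)*(-1/10) = 19/10 - Q/10)
sqrt(Z(-23) + j(C, 44)) = sqrt(-42 + (19/10 - 1/10*(-33))) = sqrt(-42 + (19/10 + 33/10)) = sqrt(-42 + 26/5) = sqrt(-184/5) = 2*I*sqrt(230)/5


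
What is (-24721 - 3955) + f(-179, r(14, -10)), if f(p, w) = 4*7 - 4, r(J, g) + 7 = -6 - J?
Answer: -28652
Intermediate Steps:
r(J, g) = -13 - J (r(J, g) = -7 + (-6 - J) = -13 - J)
f(p, w) = 24 (f(p, w) = 28 - 4 = 24)
(-24721 - 3955) + f(-179, r(14, -10)) = (-24721 - 3955) + 24 = -28676 + 24 = -28652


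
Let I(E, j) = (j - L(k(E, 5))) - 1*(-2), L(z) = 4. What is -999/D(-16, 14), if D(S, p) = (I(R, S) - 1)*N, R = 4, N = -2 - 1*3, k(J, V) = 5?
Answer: -999/95 ≈ -10.516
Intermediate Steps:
N = -5 (N = -2 - 3 = -5)
I(E, j) = -2 + j (I(E, j) = (j - 1*4) - 1*(-2) = (j - 4) + 2 = (-4 + j) + 2 = -2 + j)
D(S, p) = 15 - 5*S (D(S, p) = ((-2 + S) - 1)*(-5) = (-3 + S)*(-5) = 15 - 5*S)
-999/D(-16, 14) = -999/(15 - 5*(-16)) = -999/(15 + 80) = -999/95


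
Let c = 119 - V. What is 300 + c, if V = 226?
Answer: 193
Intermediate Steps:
c = -107 (c = 119 - 1*226 = 119 - 226 = -107)
300 + c = 300 - 107 = 193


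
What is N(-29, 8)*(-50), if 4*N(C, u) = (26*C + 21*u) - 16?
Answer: 7525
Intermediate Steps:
N(C, u) = -4 + 13*C/2 + 21*u/4 (N(C, u) = ((26*C + 21*u) - 16)/4 = ((21*u + 26*C) - 16)/4 = (-16 + 21*u + 26*C)/4 = -4 + 13*C/2 + 21*u/4)
N(-29, 8)*(-50) = (-4 + (13/2)*(-29) + (21/4)*8)*(-50) = (-4 - 377/2 + 42)*(-50) = -301/2*(-50) = 7525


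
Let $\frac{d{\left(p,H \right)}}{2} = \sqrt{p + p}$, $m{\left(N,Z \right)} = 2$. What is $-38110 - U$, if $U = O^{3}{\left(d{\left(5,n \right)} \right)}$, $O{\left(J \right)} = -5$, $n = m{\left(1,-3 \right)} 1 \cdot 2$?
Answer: $-37985$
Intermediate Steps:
$n = 4$ ($n = 2 \cdot 1 \cdot 2 = 2 \cdot 2 = 4$)
$d{\left(p,H \right)} = 2 \sqrt{2} \sqrt{p}$ ($d{\left(p,H \right)} = 2 \sqrt{p + p} = 2 \sqrt{2 p} = 2 \sqrt{2} \sqrt{p}$)
$U = -125$ ($U = \left(-5\right)^{3} = -125$)
$-38110 - U = -38110 - -125 = -38110 + 125 = -37985$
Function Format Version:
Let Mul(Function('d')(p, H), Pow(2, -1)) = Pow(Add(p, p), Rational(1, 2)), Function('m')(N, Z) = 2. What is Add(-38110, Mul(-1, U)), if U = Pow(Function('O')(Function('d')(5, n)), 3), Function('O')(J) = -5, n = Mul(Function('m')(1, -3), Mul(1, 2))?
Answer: -37985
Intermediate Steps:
n = 4 (n = Mul(2, Mul(1, 2)) = Mul(2, 2) = 4)
Function('d')(p, H) = Mul(2, Pow(2, Rational(1, 2)), Pow(p, Rational(1, 2))) (Function('d')(p, H) = Mul(2, Pow(Add(p, p), Rational(1, 2))) = Mul(2, Pow(Mul(2, p), Rational(1, 2))) = Mul(2, Mul(Pow(2, Rational(1, 2)), Pow(p, Rational(1, 2)))) = Mul(2, Pow(2, Rational(1, 2)), Pow(p, Rational(1, 2))))
U = -125 (U = Pow(-5, 3) = -125)
Add(-38110, Mul(-1, U)) = Add(-38110, Mul(-1, -125)) = Add(-38110, 125) = -37985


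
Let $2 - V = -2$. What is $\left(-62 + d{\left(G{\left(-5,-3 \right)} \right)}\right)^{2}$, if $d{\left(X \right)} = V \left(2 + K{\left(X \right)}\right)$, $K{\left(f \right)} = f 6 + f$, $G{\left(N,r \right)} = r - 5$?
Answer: $77284$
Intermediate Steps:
$V = 4$ ($V = 2 - -2 = 2 + 2 = 4$)
$G{\left(N,r \right)} = -5 + r$ ($G{\left(N,r \right)} = r - 5 = -5 + r$)
$K{\left(f \right)} = 7 f$ ($K{\left(f \right)} = 6 f + f = 7 f$)
$d{\left(X \right)} = 8 + 28 X$ ($d{\left(X \right)} = 4 \left(2 + 7 X\right) = 8 + 28 X$)
$\left(-62 + d{\left(G{\left(-5,-3 \right)} \right)}\right)^{2} = \left(-62 + \left(8 + 28 \left(-5 - 3\right)\right)\right)^{2} = \left(-62 + \left(8 + 28 \left(-8\right)\right)\right)^{2} = \left(-62 + \left(8 - 224\right)\right)^{2} = \left(-62 - 216\right)^{2} = \left(-278\right)^{2} = 77284$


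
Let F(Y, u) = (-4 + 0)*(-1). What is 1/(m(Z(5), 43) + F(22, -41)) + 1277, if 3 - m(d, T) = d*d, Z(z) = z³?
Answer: 19944185/15618 ≈ 1277.0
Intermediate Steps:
F(Y, u) = 4 (F(Y, u) = -4*(-1) = 4)
m(d, T) = 3 - d² (m(d, T) = 3 - d*d = 3 - d²)
1/(m(Z(5), 43) + F(22, -41)) + 1277 = 1/((3 - (5³)²) + 4) + 1277 = 1/((3 - 1*125²) + 4) + 1277 = 1/((3 - 1*15625) + 4) + 1277 = 1/((3 - 15625) + 4) + 1277 = 1/(-15622 + 4) + 1277 = 1/(-15618) + 1277 = -1/15618 + 1277 = 19944185/15618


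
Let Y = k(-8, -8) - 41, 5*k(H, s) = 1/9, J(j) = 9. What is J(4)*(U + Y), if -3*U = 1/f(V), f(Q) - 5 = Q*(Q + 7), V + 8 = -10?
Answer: -374347/1015 ≈ -368.81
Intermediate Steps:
V = -18 (V = -8 - 10 = -18)
f(Q) = 5 + Q*(7 + Q) (f(Q) = 5 + Q*(Q + 7) = 5 + Q*(7 + Q))
k(H, s) = 1/45 (k(H, s) = (⅕)/9 = (⅕)*(⅑) = 1/45)
Y = -1844/45 (Y = 1/45 - 41 = -1844/45 ≈ -40.978)
U = -1/609 (U = -1/(3*(5 + (-18)² + 7*(-18))) = -1/(3*(5 + 324 - 126)) = -⅓/203 = -⅓*1/203 = -1/609 ≈ -0.0016420)
J(4)*(U + Y) = 9*(-1/609 - 1844/45) = 9*(-374347/9135) = -374347/1015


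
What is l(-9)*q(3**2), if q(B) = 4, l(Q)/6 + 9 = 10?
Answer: 24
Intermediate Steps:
l(Q) = 6 (l(Q) = -54 + 6*10 = -54 + 60 = 6)
l(-9)*q(3**2) = 6*4 = 24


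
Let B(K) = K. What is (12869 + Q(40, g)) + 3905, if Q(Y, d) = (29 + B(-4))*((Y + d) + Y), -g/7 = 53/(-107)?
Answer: 2018093/107 ≈ 18861.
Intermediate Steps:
g = 371/107 (g = -371/(-107) = -371*(-1)/107 = -7*(-53/107) = 371/107 ≈ 3.4673)
Q(Y, d) = 25*d + 50*Y (Q(Y, d) = (29 - 4)*((Y + d) + Y) = 25*(d + 2*Y) = 25*d + 50*Y)
(12869 + Q(40, g)) + 3905 = (12869 + (25*(371/107) + 50*40)) + 3905 = (12869 + (9275/107 + 2000)) + 3905 = (12869 + 223275/107) + 3905 = 1600258/107 + 3905 = 2018093/107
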